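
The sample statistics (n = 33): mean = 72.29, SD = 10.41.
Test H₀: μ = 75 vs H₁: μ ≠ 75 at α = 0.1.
One-sample t-test:
H₀: μ = 75
H₁: μ ≠ 75
df = n - 1 = 32
t = (x̄ - μ₀) / (s/√n) = (72.29 - 75) / (10.41/√33) = -1.495
p-value = 0.1446

Since p-value > α = 0.1, we fail to reject H₀.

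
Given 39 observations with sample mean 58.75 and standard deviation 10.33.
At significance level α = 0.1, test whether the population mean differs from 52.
One-sample t-test:
H₀: μ = 52
H₁: μ ≠ 52
df = n - 1 = 38
t = (x̄ - μ₀) / (s/√n) = (58.75 - 52) / (10.33/√39) = 4.081
p-value = 0.0002

Since p-value < α = 0.1, we reject H₀.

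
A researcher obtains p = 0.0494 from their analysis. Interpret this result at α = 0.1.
Since p = 0.0494 < α = 0.1, reject H₀.
There is sufficient evidence to reject the null hypothesis; the result is statistically significant at the 0.1 level.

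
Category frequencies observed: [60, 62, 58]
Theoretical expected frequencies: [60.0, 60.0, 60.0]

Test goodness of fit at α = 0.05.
Chi-square goodness of fit test:
H₀: observed counts match expected distribution
H₁: observed counts differ from expected distribution
df = k - 1 = 2
χ² = Σ(O - E)²/E
   = (60 - 60.0)²/60.0 + (62 - 60.0)²/60.0 + (58 - 60.0)²/60.0
   = 0.000 + 0.067 + 0.067
   = 0.13
p-value = 0.9355

Since p-value > α = 0.05, we fail to reject H₀.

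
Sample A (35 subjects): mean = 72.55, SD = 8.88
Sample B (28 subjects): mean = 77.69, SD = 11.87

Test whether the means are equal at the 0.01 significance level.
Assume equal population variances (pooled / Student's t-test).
Student's two-sample t-test (equal variances):
H₀: μ₁ = μ₂
H₁: μ₁ ≠ μ₂
df = n₁ + n₂ - 2 = 61
Pooled variance s_p² = [(n₁-1)s₁² + (n₂-1)s₂²] / (n₁ + n₂ - 2) = [(34)(8.88²) + (27)(11.87²)] / 61 = 106.3158
SE = √(s_p²(1/n₁ + 1/n₂)) = √(106.3158 × (1/35 + 1/28)) = 2.6143
t = (x̄₁ - x̄₂) / SE = (72.55 - 77.69) / 2.6143 = -5.14 / 2.6143 = -1.966
p-value = 0.0538

Since p-value > α = 0.01, we fail to reject H₀.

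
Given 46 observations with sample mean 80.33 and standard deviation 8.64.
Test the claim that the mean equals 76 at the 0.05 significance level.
One-sample t-test:
H₀: μ = 76
H₁: μ ≠ 76
df = n - 1 = 45
t = (x̄ - μ₀) / (s/√n) = (80.33 - 76) / (8.64/√46) = 3.399
p-value = 0.0014

Since p-value < α = 0.05, we reject H₀.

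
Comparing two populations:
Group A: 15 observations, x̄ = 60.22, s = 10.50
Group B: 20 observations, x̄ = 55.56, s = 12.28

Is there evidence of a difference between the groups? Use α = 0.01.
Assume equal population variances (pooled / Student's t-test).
Student's two-sample t-test (equal variances):
H₀: μ₁ = μ₂
H₁: μ₁ ≠ μ₂
df = n₁ + n₂ - 2 = 33
Pooled variance s_p² = [(n₁-1)s₁² + (n₂-1)s₂²] / (n₁ + n₂ - 2) = [(14)(10.50²) + (19)(12.28²)] / 33 = 133.5960
SE = √(s_p²(1/n₁ + 1/n₂)) = √(133.5960 × (1/15 + 1/20)) = 3.9479
t = (x̄₁ - x̄₂) / SE = (60.22 - 55.56) / 3.9479 = 4.66 / 3.9479 = 1.180
p-value = 0.2463

Since p-value > α = 0.01, we fail to reject H₀.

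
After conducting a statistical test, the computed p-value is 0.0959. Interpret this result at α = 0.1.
Since p = 0.0959 < α = 0.1, reject H₀.
There is sufficient evidence to reject the null hypothesis; the result is statistically significant at the 0.1 level.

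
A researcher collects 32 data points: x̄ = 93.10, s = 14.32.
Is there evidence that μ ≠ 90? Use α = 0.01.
One-sample t-test:
H₀: μ = 90
H₁: μ ≠ 90
df = n - 1 = 31
t = (x̄ - μ₀) / (s/√n) = (93.10 - 90) / (14.32/√32) = 1.225
p-value = 0.2300

Since p-value > α = 0.01, we fail to reject H₀.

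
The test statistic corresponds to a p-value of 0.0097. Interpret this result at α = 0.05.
Since p = 0.0097 < α = 0.05, reject H₀.
There is sufficient evidence to reject the null hypothesis; the result is statistically significant at the 0.05 level.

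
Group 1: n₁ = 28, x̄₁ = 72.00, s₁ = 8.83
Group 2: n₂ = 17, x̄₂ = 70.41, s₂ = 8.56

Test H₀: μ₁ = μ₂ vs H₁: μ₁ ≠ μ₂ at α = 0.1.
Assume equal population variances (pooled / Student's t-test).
Student's two-sample t-test (equal variances):
H₀: μ₁ = μ₂
H₁: μ₁ ≠ μ₂
df = n₁ + n₂ - 2 = 43
Pooled variance s_p² = [(n₁-1)s₁² + (n₂-1)s₂²] / (n₁ + n₂ - 2) = [(27)(8.83²) + (16)(8.56²)] / 43 = 76.2218
SE = √(s_p²(1/n₁ + 1/n₂)) = √(76.2218 × (1/28 + 1/17)) = 2.6844
t = (x̄₁ - x̄₂) / SE = (72.00 - 70.41) / 2.6844 = 1.59 / 2.6844 = 0.592
p-value = 0.5567

Since p-value > α = 0.1, we fail to reject H₀.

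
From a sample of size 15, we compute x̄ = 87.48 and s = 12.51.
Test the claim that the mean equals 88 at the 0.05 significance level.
One-sample t-test:
H₀: μ = 88
H₁: μ ≠ 88
df = n - 1 = 14
t = (x̄ - μ₀) / (s/√n) = (87.48 - 88) / (12.51/√15) = -0.161
p-value = 0.8744

Since p-value > α = 0.05, we fail to reject H₀.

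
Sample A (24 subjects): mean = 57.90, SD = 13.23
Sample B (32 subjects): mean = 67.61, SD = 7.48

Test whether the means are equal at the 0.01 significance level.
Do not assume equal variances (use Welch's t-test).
Welch's two-sample t-test:
H₀: μ₁ = μ₂
H₁: μ₁ ≠ μ₂
s₁²/n₁ = 13.23²/24 = 7.2930,  s₂²/n₂ = 7.48²/32 = 1.7485
SE = √(s₁²/n₁ + s₂²/n₂) = √(7.2930 + 1.7485) = 3.0069
df (Welch-Satterthwaite) = (s₁²/n₁ + s₂²/n₂)² / [(s₁²/n₁)²/(n₁-1) + (s₂²/n₂)²/(n₂-1)] ≈ 33.90
t = (x̄₁ - x̄₂) / SE = (57.90 - 67.61) / 3.0069 = -9.71 / 3.0069 = -3.229
p-value = 0.0028

Since p-value < α = 0.01, we reject H₀.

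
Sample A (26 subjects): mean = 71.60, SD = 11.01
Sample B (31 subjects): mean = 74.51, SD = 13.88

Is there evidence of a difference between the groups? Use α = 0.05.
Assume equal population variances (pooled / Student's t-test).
Student's two-sample t-test (equal variances):
H₀: μ₁ = μ₂
H₁: μ₁ ≠ μ₂
df = n₁ + n₂ - 2 = 55
Pooled variance s_p² = [(n₁-1)s₁² + (n₂-1)s₂²] / (n₁ + n₂ - 2) = [(25)(11.01²) + (30)(13.88²)] / 55 = 160.1843
SE = √(s_p²(1/n₁ + 1/n₂)) = √(160.1843 × (1/26 + 1/31)) = 3.3657
t = (x̄₁ - x̄₂) / SE = (71.60 - 74.51) / 3.3657 = -2.91 / 3.3657 = -0.865
p-value = 0.3910

Since p-value > α = 0.05, we fail to reject H₀.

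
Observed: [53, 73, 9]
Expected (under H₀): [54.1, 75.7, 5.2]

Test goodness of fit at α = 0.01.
Chi-square goodness of fit test:
H₀: observed counts match expected distribution
H₁: observed counts differ from expected distribution
df = k - 1 = 2
χ² = Σ(O - E)²/E
   = (53 - 54.1)²/54.1 + (73 - 75.7)²/75.7 + (9 - 5.2)²/5.2
   = 0.022 + 0.096 + 2.777
   = 2.90
p-value = 0.2351

Since p-value > α = 0.01, we fail to reject H₀.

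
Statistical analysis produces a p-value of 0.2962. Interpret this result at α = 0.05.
Since p = 0.2962 > α = 0.05, fail to reject H₀.
There is insufficient evidence to reject the null hypothesis; the result is not statistically significant at the 0.05 level.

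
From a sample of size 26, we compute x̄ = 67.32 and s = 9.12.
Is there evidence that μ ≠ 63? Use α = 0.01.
One-sample t-test:
H₀: μ = 63
H₁: μ ≠ 63
df = n - 1 = 25
t = (x̄ - μ₀) / (s/√n) = (67.32 - 63) / (9.12/√26) = 2.415
p-value = 0.0234

Since p-value > α = 0.01, we fail to reject H₀.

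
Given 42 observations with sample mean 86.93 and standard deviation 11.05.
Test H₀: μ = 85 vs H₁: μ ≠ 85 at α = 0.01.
One-sample t-test:
H₀: μ = 85
H₁: μ ≠ 85
df = n - 1 = 41
t = (x̄ - μ₀) / (s/√n) = (86.93 - 85) / (11.05/√42) = 1.132
p-value = 0.2642

Since p-value > α = 0.01, we fail to reject H₀.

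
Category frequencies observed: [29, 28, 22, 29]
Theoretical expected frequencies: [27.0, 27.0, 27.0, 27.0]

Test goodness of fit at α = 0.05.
Chi-square goodness of fit test:
H₀: observed counts match expected distribution
H₁: observed counts differ from expected distribution
df = k - 1 = 3
χ² = Σ(O - E)²/E
   = (29 - 27.0)²/27.0 + (28 - 27.0)²/27.0 + (22 - 27.0)²/27.0 + (29 - 27.0)²/27.0
   = 0.148 + 0.037 + 0.926 + 0.148
   = 1.26
p-value = 0.7388

Since p-value > α = 0.05, we fail to reject H₀.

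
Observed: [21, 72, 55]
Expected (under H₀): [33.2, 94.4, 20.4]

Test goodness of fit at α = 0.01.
Chi-square goodness of fit test:
H₀: observed counts match expected distribution
H₁: observed counts differ from expected distribution
df = k - 1 = 2
χ² = Σ(O - E)²/E
   = (21 - 33.2)²/33.2 + (72 - 94.4)²/94.4 + (55 - 20.4)²/20.4
   = 4.483 + 5.315 + 58.684
   = 68.48
p-value < 0.0001

Since p-value < α = 0.01, we reject H₀.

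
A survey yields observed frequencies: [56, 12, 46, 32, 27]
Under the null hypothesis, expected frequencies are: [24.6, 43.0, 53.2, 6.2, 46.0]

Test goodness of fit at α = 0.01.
Chi-square goodness of fit test:
H₀: observed counts match expected distribution
H₁: observed counts differ from expected distribution
df = k - 1 = 4
χ² = Σ(O - E)²/E
   = (56 - 24.6)²/24.6 + (12 - 43.0)²/43.0 + (46 - 53.2)²/53.2 + (32 - 6.2)²/6.2 + (27 - 46.0)²/46.0
   = 40.080 + 22.349 + 0.974 + 107.361 + 7.848
   = 178.61
p-value < 0.0001

Since p-value < α = 0.01, we reject H₀.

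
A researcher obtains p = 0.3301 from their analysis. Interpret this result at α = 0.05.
Since p = 0.3301 > α = 0.05, fail to reject H₀.
There is insufficient evidence to reject the null hypothesis; the result is not statistically significant at the 0.05 level.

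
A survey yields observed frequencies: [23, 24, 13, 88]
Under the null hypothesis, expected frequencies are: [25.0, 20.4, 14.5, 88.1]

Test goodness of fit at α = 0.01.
Chi-square goodness of fit test:
H₀: observed counts match expected distribution
H₁: observed counts differ from expected distribution
df = k - 1 = 3
χ² = Σ(O - E)²/E
   = (23 - 25.0)²/25.0 + (24 - 20.4)²/20.4 + (13 - 14.5)²/14.5 + (88 - 88.1)²/88.1
   = 0.160 + 0.635 + 0.155 + 0.000
   = 0.95
p-value = 0.8132

Since p-value > α = 0.01, we fail to reject H₀.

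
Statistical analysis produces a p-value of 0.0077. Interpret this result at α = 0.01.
Since p = 0.0077 < α = 0.01, reject H₀.
There is sufficient evidence to reject the null hypothesis; the result is statistically significant at the 0.01 level.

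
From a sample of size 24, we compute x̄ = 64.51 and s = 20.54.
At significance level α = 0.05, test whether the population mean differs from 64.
One-sample t-test:
H₀: μ = 64
H₁: μ ≠ 64
df = n - 1 = 23
t = (x̄ - μ₀) / (s/√n) = (64.51 - 64) / (20.54/√24) = 0.122
p-value = 0.9042

Since p-value > α = 0.05, we fail to reject H₀.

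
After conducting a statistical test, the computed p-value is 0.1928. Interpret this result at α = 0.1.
Since p = 0.1928 > α = 0.1, fail to reject H₀.
There is insufficient evidence to reject the null hypothesis; the result is not statistically significant at the 0.1 level.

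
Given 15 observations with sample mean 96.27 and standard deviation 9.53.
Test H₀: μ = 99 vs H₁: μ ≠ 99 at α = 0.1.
One-sample t-test:
H₀: μ = 99
H₁: μ ≠ 99
df = n - 1 = 14
t = (x̄ - μ₀) / (s/√n) = (96.27 - 99) / (9.53/√15) = -1.109
p-value = 0.2859

Since p-value > α = 0.1, we fail to reject H₀.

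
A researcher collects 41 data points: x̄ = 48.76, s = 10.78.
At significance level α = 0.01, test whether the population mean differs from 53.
One-sample t-test:
H₀: μ = 53
H₁: μ ≠ 53
df = n - 1 = 40
t = (x̄ - μ₀) / (s/√n) = (48.76 - 53) / (10.78/√41) = -2.518
p-value = 0.0159

Since p-value > α = 0.01, we fail to reject H₀.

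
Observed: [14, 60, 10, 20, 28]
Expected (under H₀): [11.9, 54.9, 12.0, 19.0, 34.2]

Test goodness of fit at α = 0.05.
Chi-square goodness of fit test:
H₀: observed counts match expected distribution
H₁: observed counts differ from expected distribution
df = k - 1 = 4
χ² = Σ(O - E)²/E
   = (14 - 11.9)²/11.9 + (60 - 54.9)²/54.9 + (10 - 12.0)²/12.0 + (20 - 19.0)²/19.0 + (28 - 34.2)²/34.2
   = 0.371 + 0.474 + 0.333 + 0.053 + 1.124
   = 2.35
p-value = 0.6709

Since p-value > α = 0.05, we fail to reject H₀.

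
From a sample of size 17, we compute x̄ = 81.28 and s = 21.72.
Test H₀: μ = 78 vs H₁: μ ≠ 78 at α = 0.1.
One-sample t-test:
H₀: μ = 78
H₁: μ ≠ 78
df = n - 1 = 16
t = (x̄ - μ₀) / (s/√n) = (81.28 - 78) / (21.72/√17) = 0.623
p-value = 0.5423

Since p-value > α = 0.1, we fail to reject H₀.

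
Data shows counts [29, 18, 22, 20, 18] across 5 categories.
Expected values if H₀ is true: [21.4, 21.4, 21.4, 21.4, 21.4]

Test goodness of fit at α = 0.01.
Chi-square goodness of fit test:
H₀: observed counts match expected distribution
H₁: observed counts differ from expected distribution
df = k - 1 = 4
χ² = Σ(O - E)²/E
   = (29 - 21.4)²/21.4 + (18 - 21.4)²/21.4 + (22 - 21.4)²/21.4 + (20 - 21.4)²/21.4 + (18 - 21.4)²/21.4
   = 2.699 + 0.540 + 0.017 + 0.092 + 0.540
   = 3.89
p-value = 0.4214

Since p-value > α = 0.01, we fail to reject H₀.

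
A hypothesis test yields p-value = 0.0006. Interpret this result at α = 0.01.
Since p = 0.0006 < α = 0.01, reject H₀.
There is sufficient evidence to reject the null hypothesis; the result is statistically significant at the 0.01 level.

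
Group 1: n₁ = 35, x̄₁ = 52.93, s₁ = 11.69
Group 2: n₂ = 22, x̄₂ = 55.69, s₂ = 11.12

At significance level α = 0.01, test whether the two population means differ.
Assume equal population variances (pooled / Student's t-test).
Student's two-sample t-test (equal variances):
H₀: μ₁ = μ₂
H₁: μ₁ ≠ μ₂
df = n₁ + n₂ - 2 = 55
Pooled variance s_p² = [(n₁-1)s₁² + (n₂-1)s₂²] / (n₁ + n₂ - 2) = [(34)(11.69²) + (21)(11.12²)] / 55 = 131.6918
SE = √(s_p²(1/n₁ + 1/n₂)) = √(131.6918 × (1/35 + 1/22)) = 3.1223
t = (x̄₁ - x̄₂) / SE = (52.93 - 55.69) / 3.1223 = -2.76 / 3.1223 = -0.884
p-value = 0.3806

Since p-value > α = 0.01, we fail to reject H₀.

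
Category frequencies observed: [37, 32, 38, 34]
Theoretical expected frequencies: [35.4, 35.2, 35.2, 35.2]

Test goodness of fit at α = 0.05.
Chi-square goodness of fit test:
H₀: observed counts match expected distribution
H₁: observed counts differ from expected distribution
df = k - 1 = 3
χ² = Σ(O - E)²/E
   = (37 - 35.4)²/35.4 + (32 - 35.2)²/35.2 + (38 - 35.2)²/35.2 + (34 - 35.2)²/35.2
   = 0.072 + 0.291 + 0.223 + 0.041
   = 0.63
p-value = 0.8903

Since p-value > α = 0.05, we fail to reject H₀.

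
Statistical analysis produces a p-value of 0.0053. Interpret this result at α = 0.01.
Since p = 0.0053 < α = 0.01, reject H₀.
There is sufficient evidence to reject the null hypothesis; the result is statistically significant at the 0.01 level.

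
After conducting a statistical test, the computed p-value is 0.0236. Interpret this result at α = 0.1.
Since p = 0.0236 < α = 0.1, reject H₀.
There is sufficient evidence to reject the null hypothesis; the result is statistically significant at the 0.1 level.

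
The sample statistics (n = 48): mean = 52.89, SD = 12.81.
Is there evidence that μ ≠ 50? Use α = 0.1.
One-sample t-test:
H₀: μ = 50
H₁: μ ≠ 50
df = n - 1 = 47
t = (x̄ - μ₀) / (s/√n) = (52.89 - 50) / (12.81/√48) = 1.563
p-value = 0.1248

Since p-value > α = 0.1, we fail to reject H₀.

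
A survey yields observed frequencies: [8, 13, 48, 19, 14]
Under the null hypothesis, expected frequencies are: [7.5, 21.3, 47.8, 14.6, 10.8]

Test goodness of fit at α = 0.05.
Chi-square goodness of fit test:
H₀: observed counts match expected distribution
H₁: observed counts differ from expected distribution
df = k - 1 = 4
χ² = Σ(O - E)²/E
   = (8 - 7.5)²/7.5 + (13 - 21.3)²/21.3 + (48 - 47.8)²/47.8 + (19 - 14.6)²/14.6 + (14 - 10.8)²/10.8
   = 0.033 + 3.234 + 0.001 + 1.326 + 0.948
   = 5.54
p-value = 0.2360

Since p-value > α = 0.05, we fail to reject H₀.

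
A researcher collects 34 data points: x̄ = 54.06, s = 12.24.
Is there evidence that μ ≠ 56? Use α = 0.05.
One-sample t-test:
H₀: μ = 56
H₁: μ ≠ 56
df = n - 1 = 33
t = (x̄ - μ₀) / (s/√n) = (54.06 - 56) / (12.24/√34) = -0.924
p-value = 0.3621

Since p-value > α = 0.05, we fail to reject H₀.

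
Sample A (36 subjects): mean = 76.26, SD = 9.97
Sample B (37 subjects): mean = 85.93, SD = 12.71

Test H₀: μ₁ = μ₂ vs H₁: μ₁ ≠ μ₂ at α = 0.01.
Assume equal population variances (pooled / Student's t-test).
Student's two-sample t-test (equal variances):
H₀: μ₁ = μ₂
H₁: μ₁ ≠ μ₂
df = n₁ + n₂ - 2 = 71
Pooled variance s_p² = [(n₁-1)s₁² + (n₂-1)s₂²] / (n₁ + n₂ - 2) = [(35)(9.97²) + (36)(12.71²)] / 71 = 130.9101
SE = √(s_p²(1/n₁ + 1/n₂)) = √(130.9101 × (1/36 + 1/37)) = 2.6785
t = (x̄₁ - x̄₂) / SE = (76.26 - 85.93) / 2.6785 = -9.67 / 2.6785 = -3.610
p-value = 0.0006

Since p-value < α = 0.01, we reject H₀.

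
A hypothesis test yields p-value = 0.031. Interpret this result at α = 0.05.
Since p = 0.031 < α = 0.05, reject H₀.
There is sufficient evidence to reject the null hypothesis; the result is statistically significant at the 0.05 level.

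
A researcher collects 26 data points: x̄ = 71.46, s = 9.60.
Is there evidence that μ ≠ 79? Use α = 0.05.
One-sample t-test:
H₀: μ = 79
H₁: μ ≠ 79
df = n - 1 = 25
t = (x̄ - μ₀) / (s/√n) = (71.46 - 79) / (9.60/√26) = -4.005
p-value = 0.0005

Since p-value < α = 0.05, we reject H₀.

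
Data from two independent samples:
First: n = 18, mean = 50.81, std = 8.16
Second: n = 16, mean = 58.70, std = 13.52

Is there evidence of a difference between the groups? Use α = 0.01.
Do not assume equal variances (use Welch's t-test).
Welch's two-sample t-test:
H₀: μ₁ = μ₂
H₁: μ₁ ≠ μ₂
s₁²/n₁ = 8.16²/18 = 3.6992,  s₂²/n₂ = 13.52²/16 = 11.4244
SE = √(s₁²/n₁ + s₂²/n₂) = √(3.6992 + 11.4244) = 3.8889
df (Welch-Satterthwaite) = (s₁²/n₁ + s₂²/n₂)² / [(s₁²/n₁)²/(n₁-1) + (s₂²/n₂)²/(n₂-1)] ≈ 24.06
t = (x̄₁ - x̄₂) / SE = (50.81 - 58.70) / 3.8889 = -7.89 / 3.8889 = -2.029
p-value = 0.0537

Since p-value > α = 0.01, we fail to reject H₀.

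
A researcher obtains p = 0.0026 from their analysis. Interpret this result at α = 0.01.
Since p = 0.0026 < α = 0.01, reject H₀.
There is sufficient evidence to reject the null hypothesis; the result is statistically significant at the 0.01 level.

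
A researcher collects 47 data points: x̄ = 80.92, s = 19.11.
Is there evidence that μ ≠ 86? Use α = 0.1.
One-sample t-test:
H₀: μ = 86
H₁: μ ≠ 86
df = n - 1 = 46
t = (x̄ - μ₀) / (s/√n) = (80.92 - 86) / (19.11/√47) = -1.822
p-value = 0.0749

Since p-value < α = 0.1, we reject H₀.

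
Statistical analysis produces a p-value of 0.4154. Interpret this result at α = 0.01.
Since p = 0.4154 > α = 0.01, fail to reject H₀.
There is insufficient evidence to reject the null hypothesis; the result is not statistically significant at the 0.01 level.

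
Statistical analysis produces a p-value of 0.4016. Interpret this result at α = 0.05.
Since p = 0.4016 > α = 0.05, fail to reject H₀.
There is insufficient evidence to reject the null hypothesis; the result is not statistically significant at the 0.05 level.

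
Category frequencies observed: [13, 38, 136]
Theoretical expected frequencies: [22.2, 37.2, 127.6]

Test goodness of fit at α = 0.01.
Chi-square goodness of fit test:
H₀: observed counts match expected distribution
H₁: observed counts differ from expected distribution
df = k - 1 = 2
χ² = Σ(O - E)²/E
   = (13 - 22.2)²/22.2 + (38 - 37.2)²/37.2 + (136 - 127.6)²/127.6
   = 3.813 + 0.017 + 0.553
   = 4.38
p-value = 0.1118

Since p-value > α = 0.01, we fail to reject H₀.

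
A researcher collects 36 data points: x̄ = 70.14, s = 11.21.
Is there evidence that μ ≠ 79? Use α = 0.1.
One-sample t-test:
H₀: μ = 79
H₁: μ ≠ 79
df = n - 1 = 35
t = (x̄ - μ₀) / (s/√n) = (70.14 - 79) / (11.21/√36) = -4.742
p-value < 0.0001

Since p-value < α = 0.1, we reject H₀.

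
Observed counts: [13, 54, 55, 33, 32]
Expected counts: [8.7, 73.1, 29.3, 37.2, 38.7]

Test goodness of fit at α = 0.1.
Chi-square goodness of fit test:
H₀: observed counts match expected distribution
H₁: observed counts differ from expected distribution
df = k - 1 = 4
χ² = Σ(O - E)²/E
   = (13 - 8.7)²/8.7 + (54 - 73.1)²/73.1 + (55 - 29.3)²/29.3 + (33 - 37.2)²/37.2 + (32 - 38.7)²/38.7
   = 2.125 + 4.991 + 22.542 + 0.474 + 1.160
   = 31.29
p-value < 0.0001

Since p-value < α = 0.1, we reject H₀.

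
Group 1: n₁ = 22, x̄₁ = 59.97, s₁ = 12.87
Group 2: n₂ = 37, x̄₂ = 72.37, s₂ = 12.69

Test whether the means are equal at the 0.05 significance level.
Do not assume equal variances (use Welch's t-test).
Welch's two-sample t-test:
H₀: μ₁ = μ₂
H₁: μ₁ ≠ μ₂
s₁²/n₁ = 12.87²/22 = 7.5289,  s₂²/n₂ = 12.69²/37 = 4.3523
SE = √(s₁²/n₁ + s₂²/n₂) = √(7.5289 + 4.3523) = 3.4469
df (Welch-Satterthwaite) = (s₁²/n₁ + s₂²/n₂)² / [(s₁²/n₁)²/(n₁-1) + (s₂²/n₂)²/(n₂-1)] ≈ 43.77
t = (x̄₁ - x̄₂) / SE = (59.97 - 72.37) / 3.4469 = -12.40 / 3.4469 = -3.597
p-value = 0.0008

Since p-value < α = 0.05, we reject H₀.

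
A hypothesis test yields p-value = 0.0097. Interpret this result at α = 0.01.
Since p = 0.0097 < α = 0.01, reject H₀.
There is sufficient evidence to reject the null hypothesis; the result is statistically significant at the 0.01 level.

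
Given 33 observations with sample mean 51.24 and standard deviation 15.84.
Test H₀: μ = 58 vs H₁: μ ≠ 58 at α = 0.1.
One-sample t-test:
H₀: μ = 58
H₁: μ ≠ 58
df = n - 1 = 32
t = (x̄ - μ₀) / (s/√n) = (51.24 - 58) / (15.84/√33) = -2.452
p-value = 0.0199

Since p-value < α = 0.1, we reject H₀.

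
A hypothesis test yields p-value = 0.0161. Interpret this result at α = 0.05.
Since p = 0.0161 < α = 0.05, reject H₀.
There is sufficient evidence to reject the null hypothesis; the result is statistically significant at the 0.05 level.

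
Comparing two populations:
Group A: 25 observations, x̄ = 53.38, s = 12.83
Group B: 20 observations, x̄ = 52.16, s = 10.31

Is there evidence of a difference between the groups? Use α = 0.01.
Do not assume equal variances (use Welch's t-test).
Welch's two-sample t-test:
H₀: μ₁ = μ₂
H₁: μ₁ ≠ μ₂
s₁²/n₁ = 12.83²/25 = 6.5844,  s₂²/n₂ = 10.31²/20 = 5.3148
SE = √(s₁²/n₁ + s₂²/n₂) = √(6.5844 + 5.3148) = 3.4495
df (Welch-Satterthwaite) = (s₁²/n₁ + s₂²/n₂)² / [(s₁²/n₁)²/(n₁-1) + (s₂²/n₂)²/(n₂-1)] ≈ 43.00
t = (x̄₁ - x̄₂) / SE = (53.38 - 52.16) / 3.4495 = 1.22 / 3.4495 = 0.354
p-value = 0.7253

Since p-value > α = 0.01, we fail to reject H₀.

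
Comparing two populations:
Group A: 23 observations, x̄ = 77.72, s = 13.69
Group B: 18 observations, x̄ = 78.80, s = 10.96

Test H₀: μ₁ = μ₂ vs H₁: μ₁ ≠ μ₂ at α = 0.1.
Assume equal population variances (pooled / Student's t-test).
Student's two-sample t-test (equal variances):
H₀: μ₁ = μ₂
H₁: μ₁ ≠ μ₂
df = n₁ + n₂ - 2 = 39
Pooled variance s_p² = [(n₁-1)s₁² + (n₂-1)s₂²] / (n₁ + n₂ - 2) = [(22)(13.69²) + (17)(10.96²)] / 39 = 158.0826
SE = √(s_p²(1/n₁ + 1/n₂)) = √(158.0826 × (1/23 + 1/18)) = 3.9567
t = (x̄₁ - x̄₂) / SE = (77.72 - 78.80) / 3.9567 = -1.08 / 3.9567 = -0.273
p-value = 0.7863

Since p-value > α = 0.1, we fail to reject H₀.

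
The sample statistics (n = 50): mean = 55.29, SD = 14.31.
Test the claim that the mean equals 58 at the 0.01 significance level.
One-sample t-test:
H₀: μ = 58
H₁: μ ≠ 58
df = n - 1 = 49
t = (x̄ - μ₀) / (s/√n) = (55.29 - 58) / (14.31/√50) = -1.339
p-value = 0.1867

Since p-value > α = 0.01, we fail to reject H₀.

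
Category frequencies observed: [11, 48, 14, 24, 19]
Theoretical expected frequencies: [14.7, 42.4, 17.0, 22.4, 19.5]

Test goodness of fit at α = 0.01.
Chi-square goodness of fit test:
H₀: observed counts match expected distribution
H₁: observed counts differ from expected distribution
df = k - 1 = 4
χ² = Σ(O - E)²/E
   = (11 - 14.7)²/14.7 + (48 - 42.4)²/42.4 + (14 - 17.0)²/17.0 + (24 - 22.4)²/22.4 + (19 - 19.5)²/19.5
   = 0.931 + 0.740 + 0.529 + 0.114 + 0.013
   = 2.33
p-value = 0.6758

Since p-value > α = 0.01, we fail to reject H₀.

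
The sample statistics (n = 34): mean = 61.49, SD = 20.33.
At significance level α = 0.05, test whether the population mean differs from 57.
One-sample t-test:
H₀: μ = 57
H₁: μ ≠ 57
df = n - 1 = 33
t = (x̄ - μ₀) / (s/√n) = (61.49 - 57) / (20.33/√34) = 1.288
p-value = 0.2068

Since p-value > α = 0.05, we fail to reject H₀.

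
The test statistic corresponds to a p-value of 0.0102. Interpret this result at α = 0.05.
Since p = 0.0102 < α = 0.05, reject H₀.
There is sufficient evidence to reject the null hypothesis; the result is statistically significant at the 0.05 level.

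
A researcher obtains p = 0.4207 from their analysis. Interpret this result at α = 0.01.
Since p = 0.4207 > α = 0.01, fail to reject H₀.
There is insufficient evidence to reject the null hypothesis; the result is not statistically significant at the 0.01 level.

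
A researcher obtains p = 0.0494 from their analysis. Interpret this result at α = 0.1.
Since p = 0.0494 < α = 0.1, reject H₀.
There is sufficient evidence to reject the null hypothesis; the result is statistically significant at the 0.1 level.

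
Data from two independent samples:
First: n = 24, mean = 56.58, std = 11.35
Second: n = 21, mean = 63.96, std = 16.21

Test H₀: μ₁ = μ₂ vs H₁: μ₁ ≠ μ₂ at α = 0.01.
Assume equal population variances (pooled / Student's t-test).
Student's two-sample t-test (equal variances):
H₀: μ₁ = μ₂
H₁: μ₁ ≠ μ₂
df = n₁ + n₂ - 2 = 43
Pooled variance s_p² = [(n₁-1)s₁² + (n₂-1)s₂²] / (n₁ + n₂ - 2) = [(23)(11.35²) + (20)(16.21²)] / 43 = 191.1209
SE = √(s_p²(1/n₁ + 1/n₂)) = √(191.1209 × (1/24 + 1/21)) = 4.1309
t = (x̄₁ - x̄₂) / SE = (56.58 - 63.96) / 4.1309 = -7.38 / 4.1309 = -1.787
p-value = 0.0811

Since p-value > α = 0.01, we fail to reject H₀.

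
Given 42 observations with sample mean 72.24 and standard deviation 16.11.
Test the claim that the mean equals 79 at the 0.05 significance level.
One-sample t-test:
H₀: μ = 79
H₁: μ ≠ 79
df = n - 1 = 41
t = (x̄ - μ₀) / (s/√n) = (72.24 - 79) / (16.11/√42) = -2.719
p-value = 0.0095

Since p-value < α = 0.05, we reject H₀.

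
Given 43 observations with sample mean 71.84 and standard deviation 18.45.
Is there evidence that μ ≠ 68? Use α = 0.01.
One-sample t-test:
H₀: μ = 68
H₁: μ ≠ 68
df = n - 1 = 42
t = (x̄ - μ₀) / (s/√n) = (71.84 - 68) / (18.45/√43) = 1.365
p-value = 0.1796

Since p-value > α = 0.01, we fail to reject H₀.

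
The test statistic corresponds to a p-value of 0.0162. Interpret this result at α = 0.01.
Since p = 0.0162 > α = 0.01, fail to reject H₀.
There is insufficient evidence to reject the null hypothesis; the result is not statistically significant at the 0.01 level.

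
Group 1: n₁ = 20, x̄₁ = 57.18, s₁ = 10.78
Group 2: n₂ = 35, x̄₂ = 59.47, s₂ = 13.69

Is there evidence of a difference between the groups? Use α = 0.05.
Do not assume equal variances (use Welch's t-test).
Welch's two-sample t-test:
H₀: μ₁ = μ₂
H₁: μ₁ ≠ μ₂
s₁²/n₁ = 10.78²/20 = 5.8104,  s₂²/n₂ = 13.69²/35 = 5.3547
SE = √(s₁²/n₁ + s₂²/n₂) = √(5.8104 + 5.3547) = 3.3414
df (Welch-Satterthwaite) = (s₁²/n₁ + s₂²/n₂)² / [(s₁²/n₁)²/(n₁-1) + (s₂²/n₂)²/(n₂-1)] ≈ 47.58
t = (x̄₁ - x̄₂) / SE = (57.18 - 59.47) / 3.3414 = -2.29 / 3.3414 = -0.685
p-value = 0.4965

Since p-value > α = 0.05, we fail to reject H₀.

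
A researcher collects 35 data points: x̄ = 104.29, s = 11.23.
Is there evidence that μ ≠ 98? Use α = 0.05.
One-sample t-test:
H₀: μ = 98
H₁: μ ≠ 98
df = n - 1 = 34
t = (x̄ - μ₀) / (s/√n) = (104.29 - 98) / (11.23/√35) = 3.314
p-value = 0.0022

Since p-value < α = 0.05, we reject H₀.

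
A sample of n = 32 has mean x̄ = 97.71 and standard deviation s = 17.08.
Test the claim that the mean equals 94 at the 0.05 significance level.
One-sample t-test:
H₀: μ = 94
H₁: μ ≠ 94
df = n - 1 = 31
t = (x̄ - μ₀) / (s/√n) = (97.71 - 94) / (17.08/√32) = 1.229
p-value = 0.2284

Since p-value > α = 0.05, we fail to reject H₀.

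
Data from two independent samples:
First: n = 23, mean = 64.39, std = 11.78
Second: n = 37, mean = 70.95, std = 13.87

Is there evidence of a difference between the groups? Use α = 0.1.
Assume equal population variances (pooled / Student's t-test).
Student's two-sample t-test (equal variances):
H₀: μ₁ = μ₂
H₁: μ₁ ≠ μ₂
df = n₁ + n₂ - 2 = 58
Pooled variance s_p² = [(n₁-1)s₁² + (n₂-1)s₂²] / (n₁ + n₂ - 2) = [(22)(11.78²) + (36)(13.87²)] / 58 = 172.0426
SE = √(s_p²(1/n₁ + 1/n₂)) = √(172.0426 × (1/23 + 1/37)) = 3.4828
t = (x̄₁ - x̄₂) / SE = (64.39 - 70.95) / 3.4828 = -6.56 / 3.4828 = -1.884
p-value = 0.0646

Since p-value < α = 0.1, we reject H₀.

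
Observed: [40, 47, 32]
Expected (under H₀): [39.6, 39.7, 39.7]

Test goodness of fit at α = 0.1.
Chi-square goodness of fit test:
H₀: observed counts match expected distribution
H₁: observed counts differ from expected distribution
df = k - 1 = 2
χ² = Σ(O - E)²/E
   = (40 - 39.6)²/39.6 + (47 - 39.7)²/39.7 + (32 - 39.7)²/39.7
   = 0.004 + 1.342 + 1.493
   = 2.84
p-value = 0.2417

Since p-value > α = 0.1, we fail to reject H₀.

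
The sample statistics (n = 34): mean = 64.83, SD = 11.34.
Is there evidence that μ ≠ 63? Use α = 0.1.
One-sample t-test:
H₀: μ = 63
H₁: μ ≠ 63
df = n - 1 = 33
t = (x̄ - μ₀) / (s/√n) = (64.83 - 63) / (11.34/√34) = 0.941
p-value = 0.3536

Since p-value > α = 0.1, we fail to reject H₀.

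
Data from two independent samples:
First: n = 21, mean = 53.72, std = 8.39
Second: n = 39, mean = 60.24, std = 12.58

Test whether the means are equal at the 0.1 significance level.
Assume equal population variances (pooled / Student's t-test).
Student's two-sample t-test (equal variances):
H₀: μ₁ = μ₂
H₁: μ₁ ≠ μ₂
df = n₁ + n₂ - 2 = 58
Pooled variance s_p² = [(n₁-1)s₁² + (n₂-1)s₂²] / (n₁ + n₂ - 2) = [(20)(8.39²) + (38)(12.58²)] / 58 = 127.9584
SE = √(s_p²(1/n₁ + 1/n₂)) = √(127.9584 × (1/21 + 1/39)) = 3.0617
t = (x̄₁ - x̄₂) / SE = (53.72 - 60.24) / 3.0617 = -6.52 / 3.0617 = -2.130
p-value = 0.0375

Since p-value < α = 0.1, we reject H₀.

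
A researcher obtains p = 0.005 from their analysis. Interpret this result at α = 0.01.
Since p = 0.005 < α = 0.01, reject H₀.
There is sufficient evidence to reject the null hypothesis; the result is statistically significant at the 0.01 level.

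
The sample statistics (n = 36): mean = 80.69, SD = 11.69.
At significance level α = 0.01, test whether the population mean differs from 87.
One-sample t-test:
H₀: μ = 87
H₁: μ ≠ 87
df = n - 1 = 35
t = (x̄ - μ₀) / (s/√n) = (80.69 - 87) / (11.69/√36) = -3.239
p-value = 0.0026

Since p-value < α = 0.01, we reject H₀.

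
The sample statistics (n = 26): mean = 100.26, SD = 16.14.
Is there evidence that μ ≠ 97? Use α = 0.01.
One-sample t-test:
H₀: μ = 97
H₁: μ ≠ 97
df = n - 1 = 25
t = (x̄ - μ₀) / (s/√n) = (100.26 - 97) / (16.14/√26) = 1.030
p-value = 0.3129

Since p-value > α = 0.01, we fail to reject H₀.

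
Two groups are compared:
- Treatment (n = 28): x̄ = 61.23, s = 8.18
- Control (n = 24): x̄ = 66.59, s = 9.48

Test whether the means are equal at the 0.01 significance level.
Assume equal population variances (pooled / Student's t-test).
Student's two-sample t-test (equal variances):
H₀: μ₁ = μ₂
H₁: μ₁ ≠ μ₂
df = n₁ + n₂ - 2 = 50
Pooled variance s_p² = [(n₁-1)s₁² + (n₂-1)s₂²] / (n₁ + n₂ - 2) = [(27)(8.18²) + (23)(9.48²)] / 50 = 77.4731
SE = √(s_p²(1/n₁ + 1/n₂)) = √(77.4731 × (1/28 + 1/24)) = 2.4485
t = (x̄₁ - x̄₂) / SE = (61.23 - 66.59) / 2.4485 = -5.36 / 2.4485 = -2.189
p-value = 0.0333

Since p-value > α = 0.01, we fail to reject H₀.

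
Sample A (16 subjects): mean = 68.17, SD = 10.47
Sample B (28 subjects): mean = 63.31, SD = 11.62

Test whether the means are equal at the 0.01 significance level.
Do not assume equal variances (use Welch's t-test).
Welch's two-sample t-test:
H₀: μ₁ = μ₂
H₁: μ₁ ≠ μ₂
s₁²/n₁ = 10.47²/16 = 6.8513,  s₂²/n₂ = 11.62²/28 = 4.8223
SE = √(s₁²/n₁ + s₂²/n₂) = √(6.8513 + 4.8223) = 3.4167
df (Welch-Satterthwaite) = (s₁²/n₁ + s₂²/n₂)² / [(s₁²/n₁)²/(n₁-1) + (s₂²/n₂)²/(n₂-1)] ≈ 34.15
t = (x̄₁ - x̄₂) / SE = (68.17 - 63.31) / 3.4167 = 4.86 / 3.4167 = 1.422
p-value = 0.1640

Since p-value > α = 0.01, we fail to reject H₀.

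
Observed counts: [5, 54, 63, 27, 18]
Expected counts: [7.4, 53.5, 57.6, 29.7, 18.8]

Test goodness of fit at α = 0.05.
Chi-square goodness of fit test:
H₀: observed counts match expected distribution
H₁: observed counts differ from expected distribution
df = k - 1 = 4
χ² = Σ(O - E)²/E
   = (5 - 7.4)²/7.4 + (54 - 53.5)²/53.5 + (63 - 57.6)²/57.6 + (27 - 29.7)²/29.7 + (18 - 18.8)²/18.8
   = 0.778 + 0.005 + 0.506 + 0.245 + 0.034
   = 1.57
p-value = 0.8144

Since p-value > α = 0.05, we fail to reject H₀.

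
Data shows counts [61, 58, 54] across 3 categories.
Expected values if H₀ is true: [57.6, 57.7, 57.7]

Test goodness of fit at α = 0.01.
Chi-square goodness of fit test:
H₀: observed counts match expected distribution
H₁: observed counts differ from expected distribution
df = k - 1 = 2
χ² = Σ(O - E)²/E
   = (61 - 57.6)²/57.6 + (58 - 57.7)²/57.7 + (54 - 57.7)²/57.7
   = 0.201 + 0.002 + 0.237
   = 0.44
p-value = 0.8027

Since p-value > α = 0.01, we fail to reject H₀.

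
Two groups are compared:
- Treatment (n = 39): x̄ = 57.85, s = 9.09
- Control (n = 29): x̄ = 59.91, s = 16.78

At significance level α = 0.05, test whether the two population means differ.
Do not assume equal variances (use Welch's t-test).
Welch's two-sample t-test:
H₀: μ₁ = μ₂
H₁: μ₁ ≠ μ₂
s₁²/n₁ = 9.09²/39 = 2.1187,  s₂²/n₂ = 16.78²/29 = 9.7093
SE = √(s₁²/n₁ + s₂²/n₂) = √(2.1187 + 9.7093) = 3.4392
df (Welch-Satterthwaite) = (s₁²/n₁ + s₂²/n₂)² / [(s₁²/n₁)²/(n₁-1) + (s₂²/n₂)²/(n₂-1)] ≈ 40.14
t = (x̄₁ - x̄₂) / SE = (57.85 - 59.91) / 3.4392 = -2.06 / 3.4392 = -0.599
p-value = 0.5526

Since p-value > α = 0.05, we fail to reject H₀.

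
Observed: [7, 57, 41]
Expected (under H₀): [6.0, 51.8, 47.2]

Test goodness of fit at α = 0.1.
Chi-square goodness of fit test:
H₀: observed counts match expected distribution
H₁: observed counts differ from expected distribution
df = k - 1 = 2
χ² = Σ(O - E)²/E
   = (7 - 6.0)²/6.0 + (57 - 51.8)²/51.8 + (41 - 47.2)²/47.2
   = 0.167 + 0.522 + 0.814
   = 1.50
p-value = 0.4716

Since p-value > α = 0.1, we fail to reject H₀.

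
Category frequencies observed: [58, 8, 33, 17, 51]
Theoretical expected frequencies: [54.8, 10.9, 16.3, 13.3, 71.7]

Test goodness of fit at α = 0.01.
Chi-square goodness of fit test:
H₀: observed counts match expected distribution
H₁: observed counts differ from expected distribution
df = k - 1 = 4
χ² = Σ(O - E)²/E
   = (58 - 54.8)²/54.8 + (8 - 10.9)²/10.9 + (33 - 16.3)²/16.3 + (17 - 13.3)²/13.3 + (51 - 71.7)²/71.7
   = 0.187 + 0.772 + 17.110 + 1.029 + 5.976
   = 25.07
p-value < 0.0001

Since p-value < α = 0.01, we reject H₀.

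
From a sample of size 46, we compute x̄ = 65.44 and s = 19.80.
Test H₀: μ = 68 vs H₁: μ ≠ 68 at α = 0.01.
One-sample t-test:
H₀: μ = 68
H₁: μ ≠ 68
df = n - 1 = 45
t = (x̄ - μ₀) / (s/√n) = (65.44 - 68) / (19.80/√46) = -0.877
p-value = 0.3852

Since p-value > α = 0.01, we fail to reject H₀.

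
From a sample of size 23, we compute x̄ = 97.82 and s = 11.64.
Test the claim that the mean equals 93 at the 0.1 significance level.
One-sample t-test:
H₀: μ = 93
H₁: μ ≠ 93
df = n - 1 = 22
t = (x̄ - μ₀) / (s/√n) = (97.82 - 93) / (11.64/√23) = 1.986
p-value = 0.0596

Since p-value < α = 0.1, we reject H₀.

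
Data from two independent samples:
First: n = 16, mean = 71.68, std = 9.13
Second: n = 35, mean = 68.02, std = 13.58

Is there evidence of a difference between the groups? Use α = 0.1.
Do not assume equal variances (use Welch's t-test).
Welch's two-sample t-test:
H₀: μ₁ = μ₂
H₁: μ₁ ≠ μ₂
s₁²/n₁ = 9.13²/16 = 5.2098,  s₂²/n₂ = 13.58²/35 = 5.2690
SE = √(s₁²/n₁ + s₂²/n₂) = √(5.2098 + 5.2690) = 3.2371
df (Welch-Satterthwaite) = (s₁²/n₁ + s₂²/n₂)² / [(s₁²/n₁)²/(n₁-1) + (s₂²/n₂)²/(n₂-1)] ≈ 41.81
t = (x̄₁ - x̄₂) / SE = (71.68 - 68.02) / 3.2371 = 3.66 / 3.2371 = 1.131
p-value = 0.2647

Since p-value > α = 0.1, we fail to reject H₀.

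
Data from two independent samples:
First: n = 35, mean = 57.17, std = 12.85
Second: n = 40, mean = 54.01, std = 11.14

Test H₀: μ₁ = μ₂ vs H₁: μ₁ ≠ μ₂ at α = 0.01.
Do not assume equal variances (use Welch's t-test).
Welch's two-sample t-test:
H₀: μ₁ = μ₂
H₁: μ₁ ≠ μ₂
s₁²/n₁ = 12.85²/35 = 4.7178,  s₂²/n₂ = 11.14²/40 = 3.1025
SE = √(s₁²/n₁ + s₂²/n₂) = √(4.7178 + 3.1025) = 2.7965
df (Welch-Satterthwaite) = (s₁²/n₁ + s₂²/n₂)² / [(s₁²/n₁)²/(n₁-1) + (s₂²/n₂)²/(n₂-1)] ≈ 67.84
t = (x̄₁ - x̄₂) / SE = (57.17 - 54.01) / 2.7965 = 3.16 / 2.7965 = 1.130
p-value = 0.2625

Since p-value > α = 0.01, we fail to reject H₀.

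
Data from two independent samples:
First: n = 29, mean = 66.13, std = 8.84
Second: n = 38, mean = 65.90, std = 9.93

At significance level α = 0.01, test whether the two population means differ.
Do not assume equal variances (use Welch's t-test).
Welch's two-sample t-test:
H₀: μ₁ = μ₂
H₁: μ₁ ≠ μ₂
s₁²/n₁ = 8.84²/29 = 2.6947,  s₂²/n₂ = 9.93²/38 = 2.5949
SE = √(s₁²/n₁ + s₂²/n₂) = √(2.6947 + 2.5949) = 2.2999
df (Welch-Satterthwaite) = (s₁²/n₁ + s₂²/n₂)² / [(s₁²/n₁)²/(n₁-1) + (s₂²/n₂)²/(n₂-1)] ≈ 63.40
t = (x̄₁ - x̄₂) / SE = (66.13 - 65.90) / 2.2999 = 0.23 / 2.2999 = 0.100
p-value = 0.9207

Since p-value > α = 0.01, we fail to reject H₀.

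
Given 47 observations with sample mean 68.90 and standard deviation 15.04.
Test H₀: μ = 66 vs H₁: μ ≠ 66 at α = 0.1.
One-sample t-test:
H₀: μ = 66
H₁: μ ≠ 66
df = n - 1 = 46
t = (x̄ - μ₀) / (s/√n) = (68.90 - 66) / (15.04/√47) = 1.322
p-value = 0.1927

Since p-value > α = 0.1, we fail to reject H₀.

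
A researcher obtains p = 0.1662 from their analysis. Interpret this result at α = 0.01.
Since p = 0.1662 > α = 0.01, fail to reject H₀.
There is insufficient evidence to reject the null hypothesis; the result is not statistically significant at the 0.01 level.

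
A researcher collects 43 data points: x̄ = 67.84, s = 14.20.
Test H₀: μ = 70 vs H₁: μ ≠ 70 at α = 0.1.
One-sample t-test:
H₀: μ = 70
H₁: μ ≠ 70
df = n - 1 = 42
t = (x̄ - μ₀) / (s/√n) = (67.84 - 70) / (14.20/√43) = -0.997
p-value = 0.3242

Since p-value > α = 0.1, we fail to reject H₀.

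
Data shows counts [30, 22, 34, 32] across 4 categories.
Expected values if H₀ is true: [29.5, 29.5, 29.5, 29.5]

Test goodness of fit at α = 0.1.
Chi-square goodness of fit test:
H₀: observed counts match expected distribution
H₁: observed counts differ from expected distribution
df = k - 1 = 3
χ² = Σ(O - E)²/E
   = (30 - 29.5)²/29.5 + (22 - 29.5)²/29.5 + (34 - 29.5)²/29.5 + (32 - 29.5)²/29.5
   = 0.008 + 1.907 + 0.686 + 0.212
   = 2.81
p-value = 0.4213

Since p-value > α = 0.1, we fail to reject H₀.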